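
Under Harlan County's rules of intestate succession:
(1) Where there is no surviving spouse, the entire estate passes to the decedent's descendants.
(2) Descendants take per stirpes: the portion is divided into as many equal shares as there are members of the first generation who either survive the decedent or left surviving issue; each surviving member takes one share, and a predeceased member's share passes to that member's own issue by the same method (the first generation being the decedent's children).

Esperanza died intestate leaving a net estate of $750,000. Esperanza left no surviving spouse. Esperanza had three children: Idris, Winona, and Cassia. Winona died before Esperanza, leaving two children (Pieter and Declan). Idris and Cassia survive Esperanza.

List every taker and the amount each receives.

Idris: $250,000; Pieter: $125,000; Declan: $125,000; Cassia: $250,000

The entire $750,000 passes to the descendants.
That amount ($750,000) is divided into 3 shares of $250,000: Idris and Cassia each take $250,000; Winona's $250,000 share passes to Winona's issue.
Winona's share ($250,000) is divided into 2 shares of $125,000: Pieter and Declan each take $125,000.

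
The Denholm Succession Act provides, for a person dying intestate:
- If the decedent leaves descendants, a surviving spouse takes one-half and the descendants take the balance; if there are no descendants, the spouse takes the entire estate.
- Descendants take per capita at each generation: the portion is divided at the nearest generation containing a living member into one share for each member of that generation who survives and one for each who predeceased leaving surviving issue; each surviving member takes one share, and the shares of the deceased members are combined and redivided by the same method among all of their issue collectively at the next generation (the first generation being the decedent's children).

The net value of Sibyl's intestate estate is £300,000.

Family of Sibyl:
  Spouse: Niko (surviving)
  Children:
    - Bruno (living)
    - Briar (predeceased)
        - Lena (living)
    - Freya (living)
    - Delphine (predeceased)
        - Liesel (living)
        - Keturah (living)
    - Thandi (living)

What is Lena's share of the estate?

Niko takes one-half of £300,000 = £150,000. The remaining £150,000 passes to the descendants.
The descendants' portion (£150,000) is divided at the children's generation into 5 shares of £30,000. Bruno, Freya, and Thandi each take £30,000. The 2 shares of the deceased (Briar and Delphine) are combined into a pool of £60,000.
That pool (£60,000) is divided at the grandchildren's generation equally among Lena, Liesel, and Keturah: £20,000 each.

Lena receives £20,000.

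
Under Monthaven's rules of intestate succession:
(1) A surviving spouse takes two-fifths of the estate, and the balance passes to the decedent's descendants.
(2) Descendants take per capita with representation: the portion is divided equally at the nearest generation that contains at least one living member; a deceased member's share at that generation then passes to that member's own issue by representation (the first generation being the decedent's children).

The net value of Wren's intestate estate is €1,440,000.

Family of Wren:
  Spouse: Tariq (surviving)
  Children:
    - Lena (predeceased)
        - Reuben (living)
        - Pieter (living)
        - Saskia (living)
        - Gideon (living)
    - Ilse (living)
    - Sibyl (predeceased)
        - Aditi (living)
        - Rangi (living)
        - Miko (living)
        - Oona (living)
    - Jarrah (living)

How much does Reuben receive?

Tariq takes two-fifths of €1,440,000 = €576,000. The remaining €864,000 passes to the descendants.
The descendants' portion (€864,000) is divided into 4 shares of €216,000: Ilse and Jarrah each take €216,000; Lena's €216,000 share passes to Lena's issue; Sibyl's €216,000 share passes to Sibyl's issue.
Lena's share (€216,000) is divided into 4 shares of €54,000: Reuben, Pieter, Saskia, and Gideon each take €54,000.
Sibyl's share (€216,000) is divided into 4 shares of €54,000: Aditi, Rangi, Miko, and Oona each take €54,000.

Reuben receives €54,000.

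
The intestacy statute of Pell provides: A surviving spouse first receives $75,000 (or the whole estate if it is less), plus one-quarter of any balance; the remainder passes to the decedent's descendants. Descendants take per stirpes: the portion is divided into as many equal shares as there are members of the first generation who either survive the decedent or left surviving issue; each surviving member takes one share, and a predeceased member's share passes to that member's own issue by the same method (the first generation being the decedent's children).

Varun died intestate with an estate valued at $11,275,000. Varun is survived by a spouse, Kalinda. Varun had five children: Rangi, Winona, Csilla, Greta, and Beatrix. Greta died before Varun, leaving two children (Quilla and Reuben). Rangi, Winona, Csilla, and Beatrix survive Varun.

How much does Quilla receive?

Quilla receives $840,000.

Kalinda first takes $75,000, leaving a balance of $11,200,000. Kalinda then takes one-quarter of the balance ($2,800,000), for a total of $2,875,000. The remaining $8,400,000 passes to the descendants.
The descendants' portion ($8,400,000) is divided into 5 shares of $1,680,000: Rangi, Winona, Csilla, and Beatrix each take $1,680,000; Greta's $1,680,000 share passes to Greta's issue.
Greta's share ($1,680,000) is divided into 2 shares of $840,000: Quilla and Reuben each take $840,000.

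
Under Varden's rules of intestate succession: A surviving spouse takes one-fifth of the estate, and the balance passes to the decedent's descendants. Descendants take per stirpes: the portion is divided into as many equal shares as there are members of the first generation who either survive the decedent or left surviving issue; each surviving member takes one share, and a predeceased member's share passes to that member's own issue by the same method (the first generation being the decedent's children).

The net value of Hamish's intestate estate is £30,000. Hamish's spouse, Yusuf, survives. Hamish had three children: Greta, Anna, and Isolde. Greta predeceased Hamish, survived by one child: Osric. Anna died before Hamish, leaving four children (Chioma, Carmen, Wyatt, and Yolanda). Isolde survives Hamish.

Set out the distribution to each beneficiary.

Yusuf takes one-fifth of £30,000 = £6,000. The remaining £24,000 passes to the descendants.
The descendants' portion (£24,000) is divided into 3 shares of £8,000: Isolde takes £8,000; Greta's £8,000 share passes to Greta's issue; Anna's £8,000 share passes to Anna's issue.
Greta's share (£8,000) passes entirely to Osric.
Anna's share (£8,000) is divided into 4 shares of £2,000: Chioma, Carmen, Wyatt, and Yolanda each take £2,000.

Yusuf: £6,000; Osric: £8,000; Chioma: £2,000; Carmen: £2,000; Wyatt: £2,000; Yolanda: £2,000; Isolde: £8,000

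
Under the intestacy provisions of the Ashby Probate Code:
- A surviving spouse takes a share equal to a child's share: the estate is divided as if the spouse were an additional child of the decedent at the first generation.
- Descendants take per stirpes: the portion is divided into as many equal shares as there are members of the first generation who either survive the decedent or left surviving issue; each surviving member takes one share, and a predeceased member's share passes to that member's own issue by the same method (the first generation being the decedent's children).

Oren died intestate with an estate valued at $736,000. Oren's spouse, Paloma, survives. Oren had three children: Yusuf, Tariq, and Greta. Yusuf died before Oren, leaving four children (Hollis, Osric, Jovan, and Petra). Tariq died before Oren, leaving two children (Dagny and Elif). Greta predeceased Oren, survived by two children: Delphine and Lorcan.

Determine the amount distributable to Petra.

The spouse counts as an additional share at the children's level, so there are 4 primary shares of $184,000. Paloma takes one such share ($184,000).
The children's combined portion ($552,000) is divided into 3 shares of $184,000: Yusuf's $184,000 share passes to Yusuf's issue; Tariq's $184,000 share passes to Tariq's issue; Greta's $184,000 share passes to Greta's issue.
Yusuf's share ($184,000) is divided into 4 shares of $46,000: Hollis, Osric, Jovan, and Petra each take $46,000.
Tariq's share ($184,000) is divided into 2 shares of $92,000: Dagny and Elif each take $92,000.
Greta's share ($184,000) is divided into 2 shares of $92,000: Delphine and Lorcan each take $92,000.

Petra receives $46,000.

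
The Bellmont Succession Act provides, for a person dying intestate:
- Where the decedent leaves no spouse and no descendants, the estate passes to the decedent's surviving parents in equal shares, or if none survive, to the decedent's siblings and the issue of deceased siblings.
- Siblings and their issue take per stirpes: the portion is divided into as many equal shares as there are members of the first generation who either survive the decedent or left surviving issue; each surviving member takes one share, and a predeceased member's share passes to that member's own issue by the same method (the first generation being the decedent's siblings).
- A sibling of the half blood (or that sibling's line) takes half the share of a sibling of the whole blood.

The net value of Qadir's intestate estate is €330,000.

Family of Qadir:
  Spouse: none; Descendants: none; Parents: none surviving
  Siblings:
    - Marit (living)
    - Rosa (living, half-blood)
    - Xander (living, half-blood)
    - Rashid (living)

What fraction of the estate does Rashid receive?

The entire €330,000 passes to the siblings and their issue.
Counting each half-blood sibling's line as half a unit, there are 3 units in €330,000, so one unit is €110,000. Whole-blood lines (Marit and Rashid) take €110,000 each; half-blood lines (Rosa and Xander) take €55,000 each.

Rashid receives 1/3 of the estate.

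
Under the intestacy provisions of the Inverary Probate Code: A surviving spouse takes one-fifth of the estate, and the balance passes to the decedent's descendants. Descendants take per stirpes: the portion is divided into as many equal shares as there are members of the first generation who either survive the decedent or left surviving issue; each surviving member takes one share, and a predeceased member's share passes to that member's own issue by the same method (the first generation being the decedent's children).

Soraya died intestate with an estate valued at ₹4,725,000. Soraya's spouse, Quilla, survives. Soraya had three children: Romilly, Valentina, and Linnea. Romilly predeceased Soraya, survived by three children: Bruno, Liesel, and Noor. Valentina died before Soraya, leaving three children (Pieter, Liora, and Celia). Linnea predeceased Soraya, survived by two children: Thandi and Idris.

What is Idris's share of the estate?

Quilla takes one-fifth of ₹4,725,000 = ₹945,000. The remaining ₹3,780,000 passes to the descendants.
The descendants' portion (₹3,780,000) is divided into 3 shares of ₹1,260,000: Romilly's ₹1,260,000 share passes to Romilly's issue; Valentina's ₹1,260,000 share passes to Valentina's issue; Linnea's ₹1,260,000 share passes to Linnea's issue.
Romilly's share (₹1,260,000) is divided into 3 shares of ₹420,000: Bruno, Liesel, and Noor each take ₹420,000.
Valentina's share (₹1,260,000) is divided into 3 shares of ₹420,000: Pieter, Liora, and Celia each take ₹420,000.
Linnea's share (₹1,260,000) is divided into 2 shares of ₹630,000: Thandi and Idris each take ₹630,000.

Idris receives ₹630,000.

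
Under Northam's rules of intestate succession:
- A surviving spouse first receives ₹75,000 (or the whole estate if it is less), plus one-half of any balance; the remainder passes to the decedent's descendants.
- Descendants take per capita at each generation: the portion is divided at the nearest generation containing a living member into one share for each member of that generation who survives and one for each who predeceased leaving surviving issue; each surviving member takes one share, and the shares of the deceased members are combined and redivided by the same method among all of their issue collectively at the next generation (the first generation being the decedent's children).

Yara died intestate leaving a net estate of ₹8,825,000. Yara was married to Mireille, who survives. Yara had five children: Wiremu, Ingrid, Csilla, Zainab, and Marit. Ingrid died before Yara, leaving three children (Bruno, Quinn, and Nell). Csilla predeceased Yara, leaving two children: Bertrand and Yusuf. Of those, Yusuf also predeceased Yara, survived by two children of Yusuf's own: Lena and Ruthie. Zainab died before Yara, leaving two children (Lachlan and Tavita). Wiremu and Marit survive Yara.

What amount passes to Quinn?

Mireille first takes ₹75,000, leaving a balance of ₹8,750,000. Mireille then takes one-half of the balance (₹4,375,000), for a total of ₹4,450,000. The remaining ₹4,375,000 passes to the descendants.
The descendants' portion (₹4,375,000) is divided at the children's generation into 5 shares of ₹875,000. Wiremu and Marit each take ₹875,000. The 3 shares of the deceased (Ingrid, Csilla, and Zainab) are combined into a pool of ₹2,625,000.
That pool (₹2,625,000) is divided at the grandchildren's generation into 7 shares of ₹375,000. Bruno, Quinn, Nell, Bertrand, Lachlan, and Tavita each take ₹375,000. The remaining share for the deceased Yusuf (₹375,000) is carried to the next generation.
That pool (₹375,000) is divided at the great-grandchildren's generation equally among Lena and Ruthie: ₹187,500 each.

Quinn receives ₹375,000.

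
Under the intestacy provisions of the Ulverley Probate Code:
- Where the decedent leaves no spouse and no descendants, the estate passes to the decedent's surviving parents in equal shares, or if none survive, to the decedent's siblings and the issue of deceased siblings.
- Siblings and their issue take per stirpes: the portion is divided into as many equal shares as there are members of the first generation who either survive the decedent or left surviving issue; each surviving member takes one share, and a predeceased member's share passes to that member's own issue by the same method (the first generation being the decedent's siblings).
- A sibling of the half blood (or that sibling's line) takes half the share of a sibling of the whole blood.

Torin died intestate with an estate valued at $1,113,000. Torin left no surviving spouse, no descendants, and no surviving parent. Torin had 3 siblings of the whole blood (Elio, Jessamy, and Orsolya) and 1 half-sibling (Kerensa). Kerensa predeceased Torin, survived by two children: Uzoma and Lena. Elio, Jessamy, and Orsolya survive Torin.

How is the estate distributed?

The entire $1,113,000 passes to the siblings and their issue.
Counting each half-blood sibling's line as half a unit, there are 7/2 units in $1,113,000, so one unit is $318,000. Whole-blood lines (Elio, Jessamy, and Orsolya) take $318,000 each; half-blood lines (Kerensa) take $159,000 each.
Kerensa's share ($159,000) is divided into 2 shares of $79,500: Uzoma and Lena each take $79,500.

Elio: $318,000; Uzoma: $79,500; Lena: $79,500; Jessamy: $318,000; Orsolya: $318,000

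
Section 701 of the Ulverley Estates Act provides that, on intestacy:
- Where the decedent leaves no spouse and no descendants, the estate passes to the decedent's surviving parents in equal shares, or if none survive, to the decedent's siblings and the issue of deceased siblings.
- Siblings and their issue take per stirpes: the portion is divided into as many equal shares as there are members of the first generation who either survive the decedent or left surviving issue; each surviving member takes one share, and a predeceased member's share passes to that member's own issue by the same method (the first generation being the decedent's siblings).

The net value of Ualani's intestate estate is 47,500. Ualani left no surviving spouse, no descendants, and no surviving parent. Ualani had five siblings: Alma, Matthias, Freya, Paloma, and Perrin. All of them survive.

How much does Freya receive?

The entire 47,500 passes to the siblings and their issue.
That amount (47,500) is divided into 5 shares of 9,500: Alma, Matthias, Freya, Paloma, and Perrin each take 9,500.

Freya receives 9,500.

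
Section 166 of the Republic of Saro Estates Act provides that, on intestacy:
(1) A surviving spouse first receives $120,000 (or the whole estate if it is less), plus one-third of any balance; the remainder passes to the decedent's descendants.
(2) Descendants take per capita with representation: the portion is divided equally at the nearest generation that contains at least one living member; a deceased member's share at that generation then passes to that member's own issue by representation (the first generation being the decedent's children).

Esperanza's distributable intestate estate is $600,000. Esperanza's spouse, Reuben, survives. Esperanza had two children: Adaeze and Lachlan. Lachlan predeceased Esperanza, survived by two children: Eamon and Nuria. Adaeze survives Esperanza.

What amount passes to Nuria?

Reuben first takes $120,000, leaving a balance of $480,000. Reuben then takes one-third of the balance ($160,000), for a total of $280,000. The remaining $320,000 passes to the descendants.
The descendants' portion ($320,000) is divided into 2 shares of $160,000: Adaeze takes $160,000; Lachlan's $160,000 share passes to Lachlan's issue.
Lachlan's share ($160,000) is divided into 2 shares of $80,000: Eamon and Nuria each take $80,000.

Nuria receives $80,000.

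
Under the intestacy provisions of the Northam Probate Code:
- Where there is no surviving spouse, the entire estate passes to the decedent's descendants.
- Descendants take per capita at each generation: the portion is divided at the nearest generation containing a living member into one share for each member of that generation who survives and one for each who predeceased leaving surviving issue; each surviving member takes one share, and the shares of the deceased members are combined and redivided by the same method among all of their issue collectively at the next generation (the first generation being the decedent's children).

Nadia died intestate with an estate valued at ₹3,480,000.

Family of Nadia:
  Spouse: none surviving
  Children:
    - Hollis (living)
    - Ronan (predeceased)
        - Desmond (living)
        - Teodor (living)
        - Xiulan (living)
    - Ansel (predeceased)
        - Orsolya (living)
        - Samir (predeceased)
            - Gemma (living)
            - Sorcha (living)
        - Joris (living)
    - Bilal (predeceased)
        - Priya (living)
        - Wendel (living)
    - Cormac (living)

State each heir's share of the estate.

Hollis: ₹696,000; Desmond: ₹261,000; Teodor: ₹261,000; Xiulan: ₹261,000; Orsolya: ₹261,000; Gemma: ₹130,500; Sorcha: ₹130,500; Joris: ₹261,000; Priya: ₹261,000; Wendel: ₹261,000; Cormac: ₹696,000

The entire ₹3,480,000 passes to the descendants.
That amount (₹3,480,000) is divided at the children's generation into 5 shares of ₹696,000. Hollis and Cormac each take ₹696,000. The 3 shares of the deceased (Ronan, Ansel, and Bilal) are combined into a pool of ₹2,088,000.
That pool (₹2,088,000) is divided at the grandchildren's generation into 8 shares of ₹261,000. Desmond, Teodor, Xiulan, Orsolya, Joris, Priya, and Wendel each take ₹261,000. The remaining share for the deceased Samir (₹261,000) is carried to the next generation.
That pool (₹261,000) is divided at the great-grandchildren's generation equally among Gemma and Sorcha: ₹130,500 each.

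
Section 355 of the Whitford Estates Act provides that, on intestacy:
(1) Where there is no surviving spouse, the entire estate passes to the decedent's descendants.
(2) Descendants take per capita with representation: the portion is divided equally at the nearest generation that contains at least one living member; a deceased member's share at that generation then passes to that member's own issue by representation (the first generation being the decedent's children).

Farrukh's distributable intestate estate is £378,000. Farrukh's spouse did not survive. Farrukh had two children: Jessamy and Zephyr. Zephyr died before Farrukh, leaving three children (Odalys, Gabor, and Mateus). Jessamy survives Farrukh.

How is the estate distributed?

Jessamy: £189,000; Odalys: £63,000; Gabor: £63,000; Mateus: £63,000

The entire £378,000 passes to the descendants.
That amount (£378,000) is divided into 2 shares of £189,000: Jessamy takes £189,000; Zephyr's £189,000 share passes to Zephyr's issue.
Zephyr's share (£189,000) is divided into 3 shares of £63,000: Odalys, Gabor, and Mateus each take £63,000.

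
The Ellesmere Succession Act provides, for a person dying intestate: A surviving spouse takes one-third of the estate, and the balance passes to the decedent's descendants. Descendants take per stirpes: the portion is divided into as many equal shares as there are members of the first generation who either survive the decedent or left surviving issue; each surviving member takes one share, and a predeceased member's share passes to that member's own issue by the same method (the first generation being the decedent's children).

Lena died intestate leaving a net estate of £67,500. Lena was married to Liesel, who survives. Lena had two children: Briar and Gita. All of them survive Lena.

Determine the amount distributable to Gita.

Liesel takes one-third of £67,500 = £22,500. The remaining £45,000 passes to the descendants.
The descendants' portion (£45,000) is divided into 2 shares of £22,500: Briar and Gita each take £22,500.

Gita receives £22,500.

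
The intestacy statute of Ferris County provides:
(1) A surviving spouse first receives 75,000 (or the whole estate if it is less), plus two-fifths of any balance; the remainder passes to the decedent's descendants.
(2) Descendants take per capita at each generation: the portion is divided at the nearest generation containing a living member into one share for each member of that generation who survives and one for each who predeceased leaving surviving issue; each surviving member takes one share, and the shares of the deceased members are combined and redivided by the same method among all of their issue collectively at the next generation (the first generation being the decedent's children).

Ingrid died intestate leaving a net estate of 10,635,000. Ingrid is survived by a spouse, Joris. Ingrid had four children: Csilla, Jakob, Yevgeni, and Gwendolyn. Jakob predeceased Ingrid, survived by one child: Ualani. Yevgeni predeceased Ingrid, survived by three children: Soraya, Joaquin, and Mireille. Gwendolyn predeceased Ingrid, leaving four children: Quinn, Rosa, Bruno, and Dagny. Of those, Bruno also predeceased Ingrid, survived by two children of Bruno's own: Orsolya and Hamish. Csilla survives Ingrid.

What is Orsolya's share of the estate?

Joris first takes 75,000, leaving a balance of 10,560,000. Joris then takes two-fifths of the balance (4,224,000), for a total of 4,299,000. The remaining 6,336,000 passes to the descendants.
The descendants' portion (6,336,000) is divided at the children's generation into 4 shares of 1,584,000. Csilla takes 1,584,000. The 3 shares of the deceased (Jakob, Yevgeni, and Gwendolyn) are combined into a pool of 4,752,000.
That pool (4,752,000) is divided at the grandchildren's generation into 8 shares of 594,000. Ualani, Soraya, Joaquin, Mireille, Quinn, Rosa, and Dagny each take 594,000. The remaining share for the deceased Bruno (594,000) is carried to the next generation.
That pool (594,000) is divided at the great-grandchildren's generation equally among Orsolya and Hamish: 297,000 each.

Orsolya receives 297,000.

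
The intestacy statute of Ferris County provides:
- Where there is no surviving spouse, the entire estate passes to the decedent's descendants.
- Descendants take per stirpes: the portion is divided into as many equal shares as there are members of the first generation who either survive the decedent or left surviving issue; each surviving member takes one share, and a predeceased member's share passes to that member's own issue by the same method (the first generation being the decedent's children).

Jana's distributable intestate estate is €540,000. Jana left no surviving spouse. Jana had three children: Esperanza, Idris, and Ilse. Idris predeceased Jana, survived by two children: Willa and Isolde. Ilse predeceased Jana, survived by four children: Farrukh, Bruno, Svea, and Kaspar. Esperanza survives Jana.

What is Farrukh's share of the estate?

Farrukh receives €45,000.

The entire €540,000 passes to the descendants.
That amount (€540,000) is divided into 3 shares of €180,000: Esperanza takes €180,000; Idris's €180,000 share passes to Idris's issue; Ilse's €180,000 share passes to Ilse's issue.
Idris's share (€180,000) is divided into 2 shares of €90,000: Willa and Isolde each take €90,000.
Ilse's share (€180,000) is divided into 4 shares of €45,000: Farrukh, Bruno, Svea, and Kaspar each take €45,000.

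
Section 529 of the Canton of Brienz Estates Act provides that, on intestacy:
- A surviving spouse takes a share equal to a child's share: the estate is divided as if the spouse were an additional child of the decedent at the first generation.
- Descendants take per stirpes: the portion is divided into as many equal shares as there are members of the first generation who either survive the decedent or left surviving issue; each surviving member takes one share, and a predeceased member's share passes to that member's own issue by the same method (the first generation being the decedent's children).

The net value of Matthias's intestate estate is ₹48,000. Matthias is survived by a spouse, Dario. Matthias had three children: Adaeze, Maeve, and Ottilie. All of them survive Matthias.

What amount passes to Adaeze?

The spouse counts as an additional share at the children's level, so there are 4 primary shares of ₹12,000. Dario takes one such share (₹12,000).
The children's combined portion (₹36,000) is divided into 3 shares of ₹12,000: Adaeze, Maeve, and Ottilie each take ₹12,000.

Adaeze receives ₹12,000.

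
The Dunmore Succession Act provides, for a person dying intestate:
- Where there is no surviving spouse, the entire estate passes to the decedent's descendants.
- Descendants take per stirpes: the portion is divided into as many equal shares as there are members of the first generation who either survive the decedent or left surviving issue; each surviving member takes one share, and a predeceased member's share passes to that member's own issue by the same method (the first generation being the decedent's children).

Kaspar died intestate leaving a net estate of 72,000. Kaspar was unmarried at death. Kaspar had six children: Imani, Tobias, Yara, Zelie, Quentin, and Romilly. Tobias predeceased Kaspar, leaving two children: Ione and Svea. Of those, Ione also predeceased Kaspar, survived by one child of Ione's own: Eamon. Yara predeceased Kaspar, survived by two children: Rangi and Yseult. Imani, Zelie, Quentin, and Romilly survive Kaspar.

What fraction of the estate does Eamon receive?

The entire 72,000 passes to the descendants.
That amount (72,000) is divided into 6 shares of 12,000: Imani, Zelie, Quentin, and Romilly each take 12,000; Tobias's 12,000 share passes to Tobias's issue; Yara's 12,000 share passes to Yara's issue.
Tobias's share (12,000) is divided into 2 shares of 6,000: Svea takes 6,000; Ione's 6,000 share passes to Ione's issue.
Ione's share (6,000) passes entirely to Eamon.
Yara's share (12,000) is divided into 2 shares of 6,000: Rangi and Yseult each take 6,000.

Eamon receives 1/12 of the estate.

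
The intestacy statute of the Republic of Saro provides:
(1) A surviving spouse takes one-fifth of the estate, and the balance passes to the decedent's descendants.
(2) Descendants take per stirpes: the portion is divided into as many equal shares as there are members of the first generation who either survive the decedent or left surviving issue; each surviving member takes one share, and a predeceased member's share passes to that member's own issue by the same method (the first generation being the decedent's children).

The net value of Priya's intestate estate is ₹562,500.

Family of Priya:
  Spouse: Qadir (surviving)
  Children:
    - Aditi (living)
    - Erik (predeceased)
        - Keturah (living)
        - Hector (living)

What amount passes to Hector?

Qadir takes one-fifth of ₹562,500 = ₹112,500. The remaining ₹450,000 passes to the descendants.
The descendants' portion (₹450,000) is divided into 2 shares of ₹225,000: Aditi takes ₹225,000; Erik's ₹225,000 share passes to Erik's issue.
Erik's share (₹225,000) is divided into 2 shares of ₹112,500: Keturah and Hector each take ₹112,500.

Hector receives ₹112,500.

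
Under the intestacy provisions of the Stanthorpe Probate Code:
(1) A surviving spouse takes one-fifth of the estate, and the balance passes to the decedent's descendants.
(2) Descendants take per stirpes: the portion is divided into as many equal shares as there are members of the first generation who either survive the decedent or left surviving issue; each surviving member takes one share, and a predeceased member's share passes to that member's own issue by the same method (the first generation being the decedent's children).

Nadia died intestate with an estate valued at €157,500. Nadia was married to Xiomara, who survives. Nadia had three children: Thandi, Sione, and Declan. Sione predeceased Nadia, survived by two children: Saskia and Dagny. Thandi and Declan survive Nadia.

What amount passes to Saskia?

Xiomara takes one-fifth of €157,500 = €31,500. The remaining €126,000 passes to the descendants.
The descendants' portion (€126,000) is divided into 3 shares of €42,000: Thandi and Declan each take €42,000; Sione's €42,000 share passes to Sione's issue.
Sione's share (€42,000) is divided into 2 shares of €21,000: Saskia and Dagny each take €21,000.

Saskia receives €21,000.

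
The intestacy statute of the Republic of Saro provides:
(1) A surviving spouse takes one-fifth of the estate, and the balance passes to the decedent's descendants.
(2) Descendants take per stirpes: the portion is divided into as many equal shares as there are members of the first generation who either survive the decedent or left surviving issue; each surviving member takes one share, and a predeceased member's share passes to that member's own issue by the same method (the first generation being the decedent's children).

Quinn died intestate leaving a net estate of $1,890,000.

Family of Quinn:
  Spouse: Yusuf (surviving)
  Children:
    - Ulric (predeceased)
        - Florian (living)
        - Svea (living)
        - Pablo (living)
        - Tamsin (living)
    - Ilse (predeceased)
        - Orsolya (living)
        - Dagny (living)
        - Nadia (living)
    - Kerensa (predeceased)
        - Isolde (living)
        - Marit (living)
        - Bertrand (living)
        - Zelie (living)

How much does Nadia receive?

Nadia receives $168,000.

Yusuf takes one-fifth of $1,890,000 = $378,000. The remaining $1,512,000 passes to the descendants.
The descendants' portion ($1,512,000) is divided into 3 shares of $504,000: Ulric's $504,000 share passes to Ulric's issue; Ilse's $504,000 share passes to Ilse's issue; Kerensa's $504,000 share passes to Kerensa's issue.
Ulric's share ($504,000) is divided into 4 shares of $126,000: Florian, Svea, Pablo, and Tamsin each take $126,000.
Ilse's share ($504,000) is divided into 3 shares of $168,000: Orsolya, Dagny, and Nadia each take $168,000.
Kerensa's share ($504,000) is divided into 4 shares of $126,000: Isolde, Marit, Bertrand, and Zelie each take $126,000.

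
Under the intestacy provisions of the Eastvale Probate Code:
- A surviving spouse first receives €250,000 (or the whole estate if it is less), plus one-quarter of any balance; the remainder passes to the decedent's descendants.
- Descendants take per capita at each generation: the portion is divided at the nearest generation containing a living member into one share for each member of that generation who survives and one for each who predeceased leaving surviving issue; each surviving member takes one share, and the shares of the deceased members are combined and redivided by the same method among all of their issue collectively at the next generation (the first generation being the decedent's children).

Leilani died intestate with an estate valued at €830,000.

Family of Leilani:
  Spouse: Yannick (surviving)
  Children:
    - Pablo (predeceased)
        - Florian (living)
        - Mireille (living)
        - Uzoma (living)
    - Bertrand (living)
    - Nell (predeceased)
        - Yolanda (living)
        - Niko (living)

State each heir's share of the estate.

Yannick: €395,000; Florian: €58,000; Mireille: €58,000; Uzoma: €58,000; Bertrand: €145,000; Yolanda: €58,000; Niko: €58,000

Yannick first takes €250,000, leaving a balance of €580,000. Yannick then takes one-quarter of the balance (€145,000), for a total of €395,000. The remaining €435,000 passes to the descendants.
The descendants' portion (€435,000) is divided at the children's generation into 3 shares of €145,000. Bertrand takes €145,000. The 2 shares of the deceased (Pablo and Nell) are combined into a pool of €290,000.
That pool (€290,000) is divided at the grandchildren's generation equally among Florian, Mireille, Uzoma, Yolanda, and Niko: €58,000 each.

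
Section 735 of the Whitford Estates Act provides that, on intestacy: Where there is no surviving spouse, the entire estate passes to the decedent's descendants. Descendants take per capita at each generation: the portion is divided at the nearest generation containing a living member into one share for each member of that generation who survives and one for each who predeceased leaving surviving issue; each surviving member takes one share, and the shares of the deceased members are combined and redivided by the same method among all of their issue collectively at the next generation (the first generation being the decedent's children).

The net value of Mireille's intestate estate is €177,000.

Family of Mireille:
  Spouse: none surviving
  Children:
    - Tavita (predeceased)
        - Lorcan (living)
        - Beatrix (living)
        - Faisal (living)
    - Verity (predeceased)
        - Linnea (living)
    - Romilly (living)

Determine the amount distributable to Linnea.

Linnea receives €29,500.

The entire €177,000 passes to the descendants.
That amount (€177,000) is divided at the children's generation into 3 shares of €59,000. Romilly takes €59,000. The 2 shares of the deceased (Tavita and Verity) are combined into a pool of €118,000.
That pool (€118,000) is divided at the grandchildren's generation equally among Lorcan, Beatrix, Faisal, and Linnea: €29,500 each.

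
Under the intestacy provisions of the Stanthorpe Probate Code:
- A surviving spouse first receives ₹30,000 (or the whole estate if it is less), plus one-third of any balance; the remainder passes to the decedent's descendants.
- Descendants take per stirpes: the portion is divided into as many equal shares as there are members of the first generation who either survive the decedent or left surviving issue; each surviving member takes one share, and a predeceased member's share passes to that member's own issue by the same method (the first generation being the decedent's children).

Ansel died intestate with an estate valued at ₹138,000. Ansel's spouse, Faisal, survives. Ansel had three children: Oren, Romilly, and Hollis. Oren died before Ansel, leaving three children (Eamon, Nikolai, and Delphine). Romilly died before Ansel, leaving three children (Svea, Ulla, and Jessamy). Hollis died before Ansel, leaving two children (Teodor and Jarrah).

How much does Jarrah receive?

Faisal first takes ₹30,000, leaving a balance of ₹108,000. Faisal then takes one-third of the balance (₹36,000), for a total of ₹66,000. The remaining ₹72,000 passes to the descendants.
The descendants' portion (₹72,000) is divided into 3 shares of ₹24,000: Oren's ₹24,000 share passes to Oren's issue; Romilly's ₹24,000 share passes to Romilly's issue; Hollis's ₹24,000 share passes to Hollis's issue.
Oren's share (₹24,000) is divided into 3 shares of ₹8,000: Eamon, Nikolai, and Delphine each take ₹8,000.
Romilly's share (₹24,000) is divided into 3 shares of ₹8,000: Svea, Ulla, and Jessamy each take ₹8,000.
Hollis's share (₹24,000) is divided into 2 shares of ₹12,000: Teodor and Jarrah each take ₹12,000.

Jarrah receives ₹12,000.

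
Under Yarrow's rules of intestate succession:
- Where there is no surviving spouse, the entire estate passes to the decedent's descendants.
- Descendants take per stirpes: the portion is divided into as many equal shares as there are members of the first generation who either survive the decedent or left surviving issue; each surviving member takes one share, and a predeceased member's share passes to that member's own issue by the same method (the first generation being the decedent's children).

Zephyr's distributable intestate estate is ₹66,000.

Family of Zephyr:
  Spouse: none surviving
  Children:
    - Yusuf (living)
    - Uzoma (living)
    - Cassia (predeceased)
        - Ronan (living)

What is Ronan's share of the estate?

The entire ₹66,000 passes to the descendants.
That amount (₹66,000) is divided into 3 shares of ₹22,000: Yusuf and Uzoma each take ₹22,000; Cassia's ₹22,000 share passes to Cassia's issue.
Cassia's share (₹22,000) passes entirely to Ronan.

Ronan receives ₹22,000.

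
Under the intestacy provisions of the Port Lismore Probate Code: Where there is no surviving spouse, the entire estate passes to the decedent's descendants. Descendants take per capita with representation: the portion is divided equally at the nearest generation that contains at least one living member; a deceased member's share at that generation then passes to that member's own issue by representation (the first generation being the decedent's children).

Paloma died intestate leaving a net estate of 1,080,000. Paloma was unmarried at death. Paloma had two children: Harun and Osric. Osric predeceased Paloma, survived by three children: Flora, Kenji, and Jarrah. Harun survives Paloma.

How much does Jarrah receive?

The entire 1,080,000 passes to the descendants.
That amount (1,080,000) is divided into 2 shares of 540,000: Harun takes 540,000; Osric's 540,000 share passes to Osric's issue.
Osric's share (540,000) is divided into 3 shares of 180,000: Flora, Kenji, and Jarrah each take 180,000.

Jarrah receives 180,000.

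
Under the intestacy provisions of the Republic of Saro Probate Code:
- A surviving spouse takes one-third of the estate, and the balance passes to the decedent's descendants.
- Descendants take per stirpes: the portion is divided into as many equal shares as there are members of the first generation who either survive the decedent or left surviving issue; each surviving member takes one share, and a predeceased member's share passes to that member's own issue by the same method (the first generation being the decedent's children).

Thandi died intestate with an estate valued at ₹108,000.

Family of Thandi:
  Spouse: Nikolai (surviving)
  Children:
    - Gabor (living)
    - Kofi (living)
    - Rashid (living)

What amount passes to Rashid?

Nikolai takes one-third of ₹108,000 = ₹36,000. The remaining ₹72,000 passes to the descendants.
The descendants' portion (₹72,000) is divided into 3 shares of ₹24,000: Gabor, Kofi, and Rashid each take ₹24,000.

Rashid receives ₹24,000.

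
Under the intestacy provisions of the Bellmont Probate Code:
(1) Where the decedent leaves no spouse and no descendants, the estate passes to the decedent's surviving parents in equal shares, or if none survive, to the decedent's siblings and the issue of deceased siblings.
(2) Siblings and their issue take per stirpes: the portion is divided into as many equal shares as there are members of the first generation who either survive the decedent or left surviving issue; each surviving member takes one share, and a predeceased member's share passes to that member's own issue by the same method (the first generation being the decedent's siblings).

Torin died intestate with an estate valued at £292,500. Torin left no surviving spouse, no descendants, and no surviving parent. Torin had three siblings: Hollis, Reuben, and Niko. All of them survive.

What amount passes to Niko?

Niko receives £97,500.

The entire £292,500 passes to the siblings and their issue.
That amount (£292,500) is divided into 3 shares of £97,500: Hollis, Reuben, and Niko each take £97,500.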